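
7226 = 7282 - 56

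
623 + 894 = 1517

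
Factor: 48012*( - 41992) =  -2016119904 = - 2^5*3^1*29^1*181^1*4001^1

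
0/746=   0 = 0.00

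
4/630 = 2/315 = 0.01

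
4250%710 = 700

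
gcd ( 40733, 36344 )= 77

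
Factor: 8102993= 367^1*22079^1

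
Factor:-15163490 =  - 2^1*5^1*17^1*191^1*467^1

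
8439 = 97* 87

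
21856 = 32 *683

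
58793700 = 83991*700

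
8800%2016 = 736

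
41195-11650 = 29545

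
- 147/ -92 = 1 +55/92 = 1.60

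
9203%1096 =435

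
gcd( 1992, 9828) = 12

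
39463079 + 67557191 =107020270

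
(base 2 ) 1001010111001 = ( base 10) 4793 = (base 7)16655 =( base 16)12b9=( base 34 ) 44X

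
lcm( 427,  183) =1281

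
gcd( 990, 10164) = 66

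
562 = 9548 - 8986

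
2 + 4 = 6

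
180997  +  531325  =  712322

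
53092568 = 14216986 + 38875582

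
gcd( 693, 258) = 3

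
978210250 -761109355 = 217100895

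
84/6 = 14 =14.00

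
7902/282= 28 + 1/47 =28.02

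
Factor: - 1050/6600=-2^ (  -  2)*7^1 *11^(-1) = - 7/44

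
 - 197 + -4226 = - 4423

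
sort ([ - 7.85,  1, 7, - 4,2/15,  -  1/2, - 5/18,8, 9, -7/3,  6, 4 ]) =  [-7.85 ,  -  4 ,-7/3,-1/2, - 5/18,2/15, 1, 4,6, 7, 8 , 9 ]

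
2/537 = 2/537 = 0.00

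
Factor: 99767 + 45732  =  83^1 * 1753^1 = 145499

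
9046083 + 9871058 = 18917141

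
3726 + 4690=8416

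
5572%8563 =5572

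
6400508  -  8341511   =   - 1941003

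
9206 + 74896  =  84102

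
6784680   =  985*6888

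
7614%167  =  99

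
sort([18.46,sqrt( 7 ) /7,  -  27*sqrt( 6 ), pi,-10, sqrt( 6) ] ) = [ - 27*sqrt(6), - 10, sqrt(7) /7, sqrt(6), pi, 18.46]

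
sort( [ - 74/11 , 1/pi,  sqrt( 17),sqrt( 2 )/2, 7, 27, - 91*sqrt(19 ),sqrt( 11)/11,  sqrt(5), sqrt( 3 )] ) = [ - 91*sqrt( 19), - 74/11 , sqrt(11)/11,  1/pi,sqrt( 2)/2, sqrt(3 ), sqrt( 5)  ,  sqrt ( 17 ),7 , 27] 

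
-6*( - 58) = 348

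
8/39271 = 8/39271 = 0.00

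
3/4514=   3/4514= 0.00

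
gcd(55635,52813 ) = 1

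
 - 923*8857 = - 8175011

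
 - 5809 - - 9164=3355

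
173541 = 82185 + 91356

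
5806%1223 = 914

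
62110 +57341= 119451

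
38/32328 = 19/16164 = 0.00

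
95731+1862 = 97593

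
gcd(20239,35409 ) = 37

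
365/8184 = 365/8184 = 0.04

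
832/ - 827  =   - 832/827 = - 1.01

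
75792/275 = 75792/275 = 275.61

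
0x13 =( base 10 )19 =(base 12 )17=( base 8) 23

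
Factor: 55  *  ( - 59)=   -  3245 = - 5^1*11^1*59^1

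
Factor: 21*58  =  1218 = 2^1*3^1 * 7^1*29^1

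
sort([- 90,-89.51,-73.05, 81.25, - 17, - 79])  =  [ -90,  -  89.51, - 79, - 73.05, - 17, 81.25 ]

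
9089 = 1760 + 7329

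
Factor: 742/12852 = 53/918 = 2^( - 1 )*3^( - 3)*17^ ( - 1 )* 53^1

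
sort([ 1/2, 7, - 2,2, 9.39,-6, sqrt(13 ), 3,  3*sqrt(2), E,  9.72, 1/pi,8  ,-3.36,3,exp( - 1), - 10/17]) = [ - 6, - 3.36,-2, - 10/17,1/pi,exp( - 1),1/2, 2, E, 3, 3, sqrt(13), 3*sqrt(2),7,8,9.39,9.72]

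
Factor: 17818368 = 2^8*3^1* 23201^1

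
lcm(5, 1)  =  5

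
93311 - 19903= 73408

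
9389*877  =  8234153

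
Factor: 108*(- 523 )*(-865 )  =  48858660=2^2*3^3*5^1*173^1*523^1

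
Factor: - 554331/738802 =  - 2^( - 1 )*3^1 * 109^(-1 )* 3389^(  -  1) * 184777^1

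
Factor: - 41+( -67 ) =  - 2^2*3^3 = - 108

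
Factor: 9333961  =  7^2*13^1*14653^1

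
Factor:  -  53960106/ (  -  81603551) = 2^1*3^1*43^(  -  1)*367^(  -  1 )*5171^( - 1 )*8993351^1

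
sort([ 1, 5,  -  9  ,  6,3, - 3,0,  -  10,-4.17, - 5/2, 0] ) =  [  -  10, - 9,-4.17, - 3, - 5/2, 0, 0, 1, 3, 5, 6 ] 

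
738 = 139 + 599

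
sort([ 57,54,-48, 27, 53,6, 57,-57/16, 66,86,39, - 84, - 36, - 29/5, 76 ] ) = [ - 84,- 48, - 36,  -  29/5, - 57/16,6,27, 39,53,54, 57, 57, 66, 76, 86]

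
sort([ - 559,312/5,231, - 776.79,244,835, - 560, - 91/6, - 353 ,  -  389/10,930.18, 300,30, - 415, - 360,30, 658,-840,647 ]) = [ - 840 , - 776.79, - 560, - 559, - 415, - 360, -353, - 389/10, - 91/6 , 30, 30,312/5,231, 244,300, 647, 658,835,930.18]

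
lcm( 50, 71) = 3550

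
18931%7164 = 4603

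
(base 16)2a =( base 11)39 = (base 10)42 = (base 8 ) 52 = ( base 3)1120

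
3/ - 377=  - 1+374/377 = - 0.01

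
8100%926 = 692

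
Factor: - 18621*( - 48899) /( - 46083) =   -  3^1 * 107^1 * 457^1*2069^1 * 15361^(-1 )=- 303516093/15361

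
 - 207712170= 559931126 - 767643296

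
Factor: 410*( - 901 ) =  - 369410 = -  2^1*5^1*17^1*41^1 *53^1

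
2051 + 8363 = 10414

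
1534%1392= 142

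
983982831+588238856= 1572221687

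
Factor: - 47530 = -2^1 * 5^1 * 7^2*97^1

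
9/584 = 9/584 =0.02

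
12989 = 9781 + 3208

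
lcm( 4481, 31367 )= 31367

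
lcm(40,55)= 440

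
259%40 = 19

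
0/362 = 0 = 0.00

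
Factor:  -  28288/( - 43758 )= 64/99 = 2^6*3^(  -  2 )*11^( - 1 )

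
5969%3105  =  2864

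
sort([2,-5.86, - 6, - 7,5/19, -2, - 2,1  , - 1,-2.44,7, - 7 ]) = [- 7  ,  -  7, - 6 , - 5.86, - 2.44, -2, - 2 ,- 1,5/19,1,  2 , 7]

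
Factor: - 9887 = -9887^1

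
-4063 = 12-4075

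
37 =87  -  50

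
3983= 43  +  3940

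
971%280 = 131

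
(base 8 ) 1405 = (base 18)26H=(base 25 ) 15n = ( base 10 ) 773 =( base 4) 30011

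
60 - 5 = 55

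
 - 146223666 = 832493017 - 978716683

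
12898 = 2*6449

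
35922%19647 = 16275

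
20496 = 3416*6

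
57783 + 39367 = 97150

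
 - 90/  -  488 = 45/244  =  0.18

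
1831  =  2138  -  307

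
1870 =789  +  1081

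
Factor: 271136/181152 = 3^( - 2 )*17^( - 1)*229^1 =229/153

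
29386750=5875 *5002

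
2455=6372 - 3917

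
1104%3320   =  1104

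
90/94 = 45/47 = 0.96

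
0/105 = 0=0.00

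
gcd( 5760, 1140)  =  60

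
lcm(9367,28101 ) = 28101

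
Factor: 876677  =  876677^1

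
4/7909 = 4/7909 = 0.00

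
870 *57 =49590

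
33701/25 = 1348 + 1/25= 1348.04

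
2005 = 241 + 1764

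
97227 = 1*97227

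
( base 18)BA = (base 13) 130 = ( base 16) D0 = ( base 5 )1313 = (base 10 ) 208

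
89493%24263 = 16704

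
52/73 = 52/73=0.71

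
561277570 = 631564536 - 70286966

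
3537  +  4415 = 7952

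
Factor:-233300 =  -2^2*5^2 * 2333^1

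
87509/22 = 3977+15/22 = 3977.68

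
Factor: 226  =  2^1*113^1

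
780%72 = 60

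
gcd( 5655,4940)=65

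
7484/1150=3742/575 = 6.51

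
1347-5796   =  -4449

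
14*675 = 9450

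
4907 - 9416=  - 4509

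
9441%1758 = 651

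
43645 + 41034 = 84679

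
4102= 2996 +1106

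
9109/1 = 9109= 9109.00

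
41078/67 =41078/67 = 613.10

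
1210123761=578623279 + 631500482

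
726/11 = 66 =66.00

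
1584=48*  33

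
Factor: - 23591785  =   - 5^1*7^2  *  96293^1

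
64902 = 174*373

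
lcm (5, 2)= 10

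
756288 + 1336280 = 2092568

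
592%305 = 287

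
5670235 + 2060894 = 7731129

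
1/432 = 1/432 = 0.00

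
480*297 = 142560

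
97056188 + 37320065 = 134376253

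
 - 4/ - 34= 2/17  =  0.12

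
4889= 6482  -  1593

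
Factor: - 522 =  - 2^1*3^2*29^1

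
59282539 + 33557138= 92839677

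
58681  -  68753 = - 10072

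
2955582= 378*7819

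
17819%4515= 4274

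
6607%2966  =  675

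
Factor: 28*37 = 2^2*7^1*37^1 =1036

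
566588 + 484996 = 1051584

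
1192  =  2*596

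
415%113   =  76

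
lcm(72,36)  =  72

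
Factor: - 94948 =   -  2^2*7^1 * 3391^1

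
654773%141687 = 88025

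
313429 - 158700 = 154729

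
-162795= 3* ( - 54265)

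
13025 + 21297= 34322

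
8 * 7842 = 62736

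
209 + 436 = 645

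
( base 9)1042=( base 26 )13d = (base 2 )1011111111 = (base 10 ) 767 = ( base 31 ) on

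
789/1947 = 263/649 = 0.41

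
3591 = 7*513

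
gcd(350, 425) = 25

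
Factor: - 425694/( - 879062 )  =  3^1*419^( - 1)*1049^ ( - 1)*70949^1 =212847/439531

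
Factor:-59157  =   - 3^3* 7^1 * 313^1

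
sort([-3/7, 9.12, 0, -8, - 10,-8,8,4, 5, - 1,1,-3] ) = [ - 10,-8, -8  , - 3, - 1,-3/7,  0, 1,4, 5 , 8, 9.12 ] 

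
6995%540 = 515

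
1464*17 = 24888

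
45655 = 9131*5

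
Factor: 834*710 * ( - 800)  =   - 2^7*3^1*5^3*71^1*139^1 = - 473712000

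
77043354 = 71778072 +5265282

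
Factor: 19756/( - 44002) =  - 2^1 * 7^(  -  2) * 11^1 = - 22/49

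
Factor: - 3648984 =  - 2^3*3^1*152041^1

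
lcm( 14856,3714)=14856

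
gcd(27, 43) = 1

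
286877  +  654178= 941055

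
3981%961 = 137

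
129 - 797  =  -668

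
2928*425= 1244400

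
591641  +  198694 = 790335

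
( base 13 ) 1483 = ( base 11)226a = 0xBA4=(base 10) 2980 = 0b101110100100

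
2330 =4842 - 2512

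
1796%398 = 204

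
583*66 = 38478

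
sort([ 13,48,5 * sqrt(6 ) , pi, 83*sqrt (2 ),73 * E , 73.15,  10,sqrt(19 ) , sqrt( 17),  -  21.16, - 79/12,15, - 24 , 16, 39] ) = [- 24, - 21.16,- 79/12,pi , sqrt (17 ) , sqrt (19 ),10,5*sqrt (6)  ,  13,15, 16 , 39, 48,73.15 , 83*sqrt(2),73*E]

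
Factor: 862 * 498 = 2^2*3^1*83^1*431^1 = 429276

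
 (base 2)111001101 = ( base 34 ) DJ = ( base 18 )17B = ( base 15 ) 20B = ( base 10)461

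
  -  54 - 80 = -134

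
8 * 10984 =87872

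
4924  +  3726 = 8650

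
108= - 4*(-27) 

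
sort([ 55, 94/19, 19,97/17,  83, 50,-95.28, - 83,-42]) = [ - 95.28,-83,-42, 94/19,  97/17,  19,50, 55,  83 ]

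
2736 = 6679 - 3943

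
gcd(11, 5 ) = 1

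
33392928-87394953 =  - 54002025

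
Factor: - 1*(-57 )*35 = 3^1*5^1*7^1*19^1 = 1995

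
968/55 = 17 + 3/5 = 17.60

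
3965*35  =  138775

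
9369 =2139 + 7230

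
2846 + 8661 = 11507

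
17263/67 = 257+44/67 = 257.66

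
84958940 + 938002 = 85896942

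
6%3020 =6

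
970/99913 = 970/99913 = 0.01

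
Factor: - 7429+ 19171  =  2^1*3^1*19^1 * 103^1=11742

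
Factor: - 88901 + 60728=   -  28173  =  - 3^1*9391^1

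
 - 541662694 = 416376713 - 958039407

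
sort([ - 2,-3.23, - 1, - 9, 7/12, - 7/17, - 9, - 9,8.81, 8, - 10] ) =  [ - 10, - 9,-9, - 9,-3.23,-2, - 1,-7/17,7/12,8 , 8.81 ] 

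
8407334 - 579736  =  7827598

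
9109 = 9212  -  103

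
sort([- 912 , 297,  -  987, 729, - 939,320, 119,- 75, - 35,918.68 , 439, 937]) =[-987, - 939,  -  912 , - 75, - 35 , 119, 297, 320,  439 , 729, 918.68,  937] 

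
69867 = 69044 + 823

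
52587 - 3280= 49307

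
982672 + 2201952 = 3184624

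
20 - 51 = -31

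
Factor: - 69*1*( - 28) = 1932 = 2^2*3^1 *7^1*23^1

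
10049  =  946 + 9103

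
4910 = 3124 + 1786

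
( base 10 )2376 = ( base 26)3DA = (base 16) 948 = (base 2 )100101001000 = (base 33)260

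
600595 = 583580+17015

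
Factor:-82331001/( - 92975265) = 9147889/10330585 = 5^ ( - 1 ) *19^ ( - 1)*37^( - 1)*2939^( - 1) * 9147889^1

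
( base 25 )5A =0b10000111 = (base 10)135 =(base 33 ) 43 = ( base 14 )99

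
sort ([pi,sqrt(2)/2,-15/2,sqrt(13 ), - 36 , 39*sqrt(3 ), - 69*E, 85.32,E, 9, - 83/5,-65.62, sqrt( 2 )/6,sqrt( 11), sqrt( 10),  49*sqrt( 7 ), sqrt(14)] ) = [ - 69*E, - 65.62, - 36, - 83/5, - 15/2,sqrt ( 2)/6,sqrt(2 ) /2, E,  pi, sqrt( 10 ), sqrt(11), sqrt(13 ), sqrt( 14),9, 39*sqrt ( 3), 85.32,49*sqrt(7)] 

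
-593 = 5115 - 5708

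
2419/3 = 2419/3 = 806.33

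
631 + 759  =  1390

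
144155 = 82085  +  62070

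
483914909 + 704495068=1188409977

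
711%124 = 91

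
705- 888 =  - 183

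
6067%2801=465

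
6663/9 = 740 + 1/3 = 740.33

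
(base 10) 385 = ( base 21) I7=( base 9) 467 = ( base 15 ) 1aa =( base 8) 601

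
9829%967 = 159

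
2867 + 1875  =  4742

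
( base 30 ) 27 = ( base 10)67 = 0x43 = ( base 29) 29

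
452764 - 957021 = -504257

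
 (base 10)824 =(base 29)sc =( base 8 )1470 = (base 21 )1I5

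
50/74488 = 25/37244 = 0.00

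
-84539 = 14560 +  - 99099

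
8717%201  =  74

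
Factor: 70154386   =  2^1*35077193^1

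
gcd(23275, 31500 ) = 175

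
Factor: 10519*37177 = 7^1*47^1*67^1* 113^1*157^1 = 391064863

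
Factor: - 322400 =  - 2^5 * 5^2 * 13^1*31^1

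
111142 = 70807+40335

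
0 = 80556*0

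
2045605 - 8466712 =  - 6421107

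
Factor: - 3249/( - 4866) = 2^(-1)*3^1 * 19^2*811^(-1) = 1083/1622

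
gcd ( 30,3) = 3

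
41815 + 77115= 118930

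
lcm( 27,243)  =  243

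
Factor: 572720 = 2^4*5^1*7159^1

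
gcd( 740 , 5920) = 740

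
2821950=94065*30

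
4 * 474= 1896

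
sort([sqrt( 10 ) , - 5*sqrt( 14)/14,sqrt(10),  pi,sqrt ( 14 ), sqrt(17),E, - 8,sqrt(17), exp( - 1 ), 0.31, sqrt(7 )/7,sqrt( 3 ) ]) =[ - 8, -5*sqrt(14 )/14,0.31 , exp( - 1) , sqrt(7) /7,sqrt( 3),E,pi, sqrt( 10),sqrt ( 10),sqrt(14 ),sqrt( 17),sqrt( 17) ] 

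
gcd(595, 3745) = 35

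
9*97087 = 873783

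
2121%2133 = 2121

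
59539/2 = 59539/2 = 29769.50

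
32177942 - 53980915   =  -21802973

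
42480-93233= - 50753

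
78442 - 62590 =15852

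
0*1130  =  0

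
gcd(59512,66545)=1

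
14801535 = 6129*2415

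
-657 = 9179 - 9836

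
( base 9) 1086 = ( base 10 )807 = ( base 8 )1447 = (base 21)1H9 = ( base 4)30213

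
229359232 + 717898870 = 947258102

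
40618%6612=946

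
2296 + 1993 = 4289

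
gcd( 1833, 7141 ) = 1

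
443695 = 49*9055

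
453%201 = 51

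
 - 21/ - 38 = 21/38  =  0.55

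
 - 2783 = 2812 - 5595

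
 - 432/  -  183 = 2 + 22/61 = 2.36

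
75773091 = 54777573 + 20995518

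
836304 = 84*9956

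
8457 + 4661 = 13118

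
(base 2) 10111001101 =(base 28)1P1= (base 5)21420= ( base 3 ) 2001000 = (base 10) 1485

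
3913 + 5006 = 8919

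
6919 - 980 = 5939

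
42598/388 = 21299/194=109.79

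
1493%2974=1493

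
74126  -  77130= -3004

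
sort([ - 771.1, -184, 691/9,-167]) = [ - 771.1,  -  184 , - 167 , 691/9]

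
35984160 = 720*49978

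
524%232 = 60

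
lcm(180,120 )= 360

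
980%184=60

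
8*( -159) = -1272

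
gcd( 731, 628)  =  1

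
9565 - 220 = 9345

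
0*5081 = 0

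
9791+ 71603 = 81394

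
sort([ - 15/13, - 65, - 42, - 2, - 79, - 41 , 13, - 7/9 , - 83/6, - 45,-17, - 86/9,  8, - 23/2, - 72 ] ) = [ - 79,-72, - 65, - 45,-42, - 41, - 17,  -  83/6, - 23/2, -86/9, - 2, - 15/13,  -  7/9, 8, 13 ]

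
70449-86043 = - 15594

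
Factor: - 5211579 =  - 3^1*193^1 *9001^1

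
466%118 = 112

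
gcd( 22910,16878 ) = 58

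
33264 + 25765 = 59029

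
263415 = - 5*( - 52683 ) 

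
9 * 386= 3474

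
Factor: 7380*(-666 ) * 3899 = -19163896920 = - 2^3 *3^4 * 5^1* 7^1*37^1 * 41^1*557^1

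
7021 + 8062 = 15083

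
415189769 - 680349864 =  - 265160095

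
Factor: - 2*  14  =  -2^2*7^1 = - 28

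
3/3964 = 3/3964 = 0.00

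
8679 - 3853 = 4826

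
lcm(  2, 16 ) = 16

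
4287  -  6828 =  - 2541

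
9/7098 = 3/2366 = 0.00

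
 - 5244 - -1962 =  - 3282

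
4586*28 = 128408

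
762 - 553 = 209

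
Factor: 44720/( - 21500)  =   - 52/25= - 2^2*5^( - 2)*13^1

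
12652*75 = 948900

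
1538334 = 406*3789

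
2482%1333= 1149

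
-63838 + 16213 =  -47625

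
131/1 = 131 = 131.00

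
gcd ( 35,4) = 1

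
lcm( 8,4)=8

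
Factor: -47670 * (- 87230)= 2^2 * 3^1*5^2*7^1*11^1*13^1*61^1*227^1= 4158254100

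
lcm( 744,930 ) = 3720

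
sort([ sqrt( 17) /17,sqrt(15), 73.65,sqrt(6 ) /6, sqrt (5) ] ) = [ sqrt( 17) /17,sqrt( 6 ) /6,sqrt(5),sqrt(15),73.65]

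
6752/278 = 3376/139 = 24.29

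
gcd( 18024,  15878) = 2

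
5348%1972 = 1404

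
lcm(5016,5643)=45144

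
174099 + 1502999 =1677098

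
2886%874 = 264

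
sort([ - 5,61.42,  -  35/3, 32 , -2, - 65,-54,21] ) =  [  -  65, -54, - 35/3,-5,-2, 21, 32, 61.42]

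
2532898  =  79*32062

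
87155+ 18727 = 105882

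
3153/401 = 3153/401 = 7.86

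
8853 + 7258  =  16111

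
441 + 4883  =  5324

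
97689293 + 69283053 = 166972346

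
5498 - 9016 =-3518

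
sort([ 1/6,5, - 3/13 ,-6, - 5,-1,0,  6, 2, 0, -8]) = [ - 8, - 6, - 5, - 1, - 3/13, 0,0,1/6, 2,  5,6 ] 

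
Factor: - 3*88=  - 2^3*3^1*11^1 =- 264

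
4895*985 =4821575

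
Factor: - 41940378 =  - 2^1 * 3^2 * 2330021^1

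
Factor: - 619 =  - 619^1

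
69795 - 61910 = 7885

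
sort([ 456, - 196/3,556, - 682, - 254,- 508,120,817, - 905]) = [ - 905, - 682, - 508,-254,- 196/3 , 120,456, 556,817 ] 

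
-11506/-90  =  5753/45 = 127.84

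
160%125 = 35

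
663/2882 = 663/2882 = 0.23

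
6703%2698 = 1307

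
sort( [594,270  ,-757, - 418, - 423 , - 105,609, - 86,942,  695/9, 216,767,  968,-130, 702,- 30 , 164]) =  [ - 757,-423, - 418  , -130, - 105,-86,-30,  695/9, 164, 216,270,594,609,702,767, 942, 968]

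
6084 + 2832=8916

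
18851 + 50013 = 68864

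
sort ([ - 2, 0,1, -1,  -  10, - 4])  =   [ -10 , - 4, -2,-1,0,1]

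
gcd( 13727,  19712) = 7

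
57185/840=68 + 13/168 = 68.08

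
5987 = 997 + 4990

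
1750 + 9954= 11704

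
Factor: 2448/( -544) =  - 2^( -1)*3^2 = - 9/2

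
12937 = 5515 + 7422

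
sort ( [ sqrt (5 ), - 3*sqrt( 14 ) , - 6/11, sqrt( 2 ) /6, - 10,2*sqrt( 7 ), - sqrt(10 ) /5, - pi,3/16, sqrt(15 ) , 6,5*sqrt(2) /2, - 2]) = [ - 3*sqrt(14) , - 10, - pi, - 2,  -  sqrt( 10 ) /5, - 6/11,  3/16, sqrt(2) /6,sqrt( 5 ),5*sqrt(2)/2,sqrt( 15 ), 2*sqrt( 7), 6 ] 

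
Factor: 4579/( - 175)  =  -5^(-2)*7^( - 1)*19^1 * 241^1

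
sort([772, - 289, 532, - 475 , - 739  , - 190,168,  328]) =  [ - 739, - 475, - 289 , - 190,  168,328,532,772 ] 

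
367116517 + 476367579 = 843484096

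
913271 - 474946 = 438325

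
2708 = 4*677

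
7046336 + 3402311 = 10448647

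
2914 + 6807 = 9721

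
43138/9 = 4793 + 1/9   =  4793.11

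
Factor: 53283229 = 113^1*471533^1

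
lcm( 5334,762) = 5334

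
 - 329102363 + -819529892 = - 1148632255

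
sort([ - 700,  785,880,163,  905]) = [ - 700, 163 , 785,880,905 ] 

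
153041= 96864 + 56177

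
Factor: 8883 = 3^3*7^1*47^1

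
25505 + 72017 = 97522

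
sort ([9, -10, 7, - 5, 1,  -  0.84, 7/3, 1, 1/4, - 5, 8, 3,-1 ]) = [- 10,-5,-5,-1, - 0.84, 1/4, 1,1 , 7/3,3,7, 8, 9 ]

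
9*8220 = 73980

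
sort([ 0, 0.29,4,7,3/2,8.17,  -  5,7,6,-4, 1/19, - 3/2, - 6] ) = [ - 6, - 5, - 4, - 3/2 , 0, 1/19, 0.29,3/2,4 , 6,7,7, 8.17]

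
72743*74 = 5382982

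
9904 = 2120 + 7784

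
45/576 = 5/64  =  0.08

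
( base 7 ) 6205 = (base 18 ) 6c1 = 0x871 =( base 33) 1WG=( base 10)2161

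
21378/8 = 2672 + 1/4 = 2672.25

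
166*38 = 6308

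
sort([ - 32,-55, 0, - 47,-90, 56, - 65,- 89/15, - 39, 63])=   [- 90, - 65, - 55, -47,-39, - 32,  -  89/15,0,56,63 ]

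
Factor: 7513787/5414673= 3^( - 1 ) * 11^( - 1 )*71^(-1)*2311^( - 1 )*7513787^1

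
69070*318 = 21964260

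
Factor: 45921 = 3^1*15307^1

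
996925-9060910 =  -  8063985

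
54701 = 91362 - 36661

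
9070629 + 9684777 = 18755406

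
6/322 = 3/161  =  0.02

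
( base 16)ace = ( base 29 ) 38b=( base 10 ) 2766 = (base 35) 291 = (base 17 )99c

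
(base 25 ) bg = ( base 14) 16b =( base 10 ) 291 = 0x123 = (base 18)G3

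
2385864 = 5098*468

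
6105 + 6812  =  12917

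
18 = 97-79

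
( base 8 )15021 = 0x1A11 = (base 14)2609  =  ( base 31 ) 6T8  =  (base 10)6673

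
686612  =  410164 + 276448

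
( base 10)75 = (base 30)2f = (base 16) 4b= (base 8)113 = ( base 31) 2d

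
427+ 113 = 540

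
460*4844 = 2228240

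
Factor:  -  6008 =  - 2^3* 751^1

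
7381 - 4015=3366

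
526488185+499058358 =1025546543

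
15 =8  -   - 7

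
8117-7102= 1015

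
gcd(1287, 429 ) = 429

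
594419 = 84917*7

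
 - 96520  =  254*( - 380)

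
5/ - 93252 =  - 1 + 93247/93252 = - 0.00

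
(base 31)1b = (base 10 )42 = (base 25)1H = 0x2A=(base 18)26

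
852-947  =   - 95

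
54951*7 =384657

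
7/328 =7/328 =0.02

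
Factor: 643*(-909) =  - 584487 = - 3^2*101^1 * 643^1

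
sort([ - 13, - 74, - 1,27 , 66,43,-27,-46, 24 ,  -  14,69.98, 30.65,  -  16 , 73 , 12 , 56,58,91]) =[-74, - 46 ,-27,-16 , - 14,  -  13, - 1,12,24 , 27, 30.65,  43,  56,58, 66  ,  69.98, 73, 91 ] 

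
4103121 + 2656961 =6760082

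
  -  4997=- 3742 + - 1255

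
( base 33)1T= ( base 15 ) 42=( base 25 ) 2C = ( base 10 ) 62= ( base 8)76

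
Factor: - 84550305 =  - 3^1*5^1*7^1*805241^1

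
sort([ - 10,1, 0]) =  [-10,  0,1]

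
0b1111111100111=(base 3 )102012111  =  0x1fe7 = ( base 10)8167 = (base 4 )1333213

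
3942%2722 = 1220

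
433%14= 13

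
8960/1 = 8960= 8960.00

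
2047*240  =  491280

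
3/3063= 1/1021 = 0.00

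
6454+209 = 6663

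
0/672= 0 = 0.00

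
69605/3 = 23201  +  2/3 = 23201.67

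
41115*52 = 2137980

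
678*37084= 25142952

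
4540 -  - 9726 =14266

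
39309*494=19418646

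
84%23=15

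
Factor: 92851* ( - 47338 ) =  - 2^1 *11^1*23^1*367^1 *23669^1 = - 4395380638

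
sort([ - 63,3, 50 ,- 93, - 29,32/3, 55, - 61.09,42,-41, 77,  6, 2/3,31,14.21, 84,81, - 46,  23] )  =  [ - 93, - 63, - 61.09 ,-46,-41, - 29, 2/3,3, 6,  32/3, 14.21,23,  31, 42,50,55,77,81 , 84]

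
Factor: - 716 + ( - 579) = -5^1 * 7^1*37^1=- 1295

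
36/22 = 1 + 7/11 = 1.64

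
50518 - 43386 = 7132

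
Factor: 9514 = 2^1*67^1*71^1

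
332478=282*1179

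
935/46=935/46 = 20.33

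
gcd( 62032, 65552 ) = 16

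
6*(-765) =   -  4590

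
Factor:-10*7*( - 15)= 1050 = 2^1 * 3^1 * 5^2*7^1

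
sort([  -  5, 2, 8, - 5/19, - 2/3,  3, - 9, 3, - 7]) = [ - 9, - 7, - 5, - 2/3, - 5/19 , 2 , 3,3,8] 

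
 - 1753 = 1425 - 3178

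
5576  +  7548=13124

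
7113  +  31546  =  38659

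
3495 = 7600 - 4105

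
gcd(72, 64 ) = 8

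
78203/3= 78203/3 =26067.67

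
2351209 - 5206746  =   - 2855537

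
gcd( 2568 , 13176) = 24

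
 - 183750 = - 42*4375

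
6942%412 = 350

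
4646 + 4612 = 9258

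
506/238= 2 + 15/119 = 2.13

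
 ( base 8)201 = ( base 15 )89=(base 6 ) 333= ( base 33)3u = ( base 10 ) 129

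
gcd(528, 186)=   6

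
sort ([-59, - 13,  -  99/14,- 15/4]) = [ - 59, - 13, - 99/14,-15/4]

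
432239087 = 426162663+6076424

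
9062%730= 302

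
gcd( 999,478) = 1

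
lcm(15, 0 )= 0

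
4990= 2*2495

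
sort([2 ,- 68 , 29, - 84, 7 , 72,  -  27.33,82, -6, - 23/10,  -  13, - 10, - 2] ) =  [ - 84 , - 68,  -  27.33, - 13,-10, - 6,-23/10, - 2, 2,7, 29 , 72,  82 ] 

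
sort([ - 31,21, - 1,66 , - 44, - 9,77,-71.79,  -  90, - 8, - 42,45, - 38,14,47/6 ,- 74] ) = [  -  90, - 74, - 71.79, - 44, - 42, - 38, - 31, - 9, - 8, - 1, 47/6 , 14,21, 45, 66 , 77]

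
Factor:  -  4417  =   - 7^1*631^1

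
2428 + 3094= 5522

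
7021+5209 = 12230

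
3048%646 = 464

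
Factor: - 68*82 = -2^3*17^1*41^1 = - 5576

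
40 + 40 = 80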